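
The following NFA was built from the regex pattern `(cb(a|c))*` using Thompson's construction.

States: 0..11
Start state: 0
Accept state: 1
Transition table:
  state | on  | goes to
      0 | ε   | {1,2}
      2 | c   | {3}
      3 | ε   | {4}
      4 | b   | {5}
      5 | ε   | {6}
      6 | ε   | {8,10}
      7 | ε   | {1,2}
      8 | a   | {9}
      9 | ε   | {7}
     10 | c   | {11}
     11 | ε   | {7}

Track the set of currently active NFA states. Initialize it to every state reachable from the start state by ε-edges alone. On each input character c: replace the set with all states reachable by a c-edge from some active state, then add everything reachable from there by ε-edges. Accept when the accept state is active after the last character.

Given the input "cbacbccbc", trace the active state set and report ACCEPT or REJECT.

start: ε-closure({0}) = {0,1,2}
'c' @ 1: {3,4}
'b' @ 2: {5,6,8,10}
'a' @ 3: {1,2,7,9}  ✓accept
'c' @ 4: {3,4}
'b' @ 5: {5,6,8,10}
'c' @ 6: {1,2,7,11}  ✓accept
'c' @ 7: {3,4}
'b' @ 8: {5,6,8,10}
'c' @ 9: {1,2,7,11}  ✓accept
after full input: {1,2,7,11}  (accept=1 in)

Answer: ACCEPT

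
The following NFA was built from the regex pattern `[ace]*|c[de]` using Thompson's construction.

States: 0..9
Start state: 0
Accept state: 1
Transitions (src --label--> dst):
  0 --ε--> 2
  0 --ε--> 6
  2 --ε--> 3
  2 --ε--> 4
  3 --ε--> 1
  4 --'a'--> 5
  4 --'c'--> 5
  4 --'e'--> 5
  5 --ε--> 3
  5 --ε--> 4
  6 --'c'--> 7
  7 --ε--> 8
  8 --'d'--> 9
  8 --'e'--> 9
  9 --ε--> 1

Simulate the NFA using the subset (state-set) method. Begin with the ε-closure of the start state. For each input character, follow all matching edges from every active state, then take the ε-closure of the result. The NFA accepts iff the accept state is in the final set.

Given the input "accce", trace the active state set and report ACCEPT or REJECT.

Answer: ACCEPT

Derivation:
initial (ε-close {0}): {0,1,2,3,4,6}
'a' @ 1: {1,3,4,5}  (accept∈set)
'c' @ 2: {1,3,4,5}  (accept∈set)
'c' @ 3: {1,3,4,5}  (accept∈set)
'c' @ 4: {1,3,4,5}  (accept∈set)
'e' @ 5: {1,3,4,5}  (accept∈set)
after full input: {1,3,4,5}  (accept=1 in)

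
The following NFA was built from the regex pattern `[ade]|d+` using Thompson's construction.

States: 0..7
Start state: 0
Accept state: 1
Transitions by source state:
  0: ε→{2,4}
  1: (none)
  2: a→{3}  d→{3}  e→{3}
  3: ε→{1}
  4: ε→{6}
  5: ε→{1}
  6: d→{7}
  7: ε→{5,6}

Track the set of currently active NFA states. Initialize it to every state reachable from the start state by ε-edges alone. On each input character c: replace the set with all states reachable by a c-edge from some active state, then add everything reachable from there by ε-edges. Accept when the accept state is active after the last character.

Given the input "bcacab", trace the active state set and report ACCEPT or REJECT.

start: ε-closure({0}) = {0,2,4,6}
'b' @ 1: {}  — no active states
rest 'cacab' ignored (set empty)
end set {} — state 1 not in

Answer: REJECT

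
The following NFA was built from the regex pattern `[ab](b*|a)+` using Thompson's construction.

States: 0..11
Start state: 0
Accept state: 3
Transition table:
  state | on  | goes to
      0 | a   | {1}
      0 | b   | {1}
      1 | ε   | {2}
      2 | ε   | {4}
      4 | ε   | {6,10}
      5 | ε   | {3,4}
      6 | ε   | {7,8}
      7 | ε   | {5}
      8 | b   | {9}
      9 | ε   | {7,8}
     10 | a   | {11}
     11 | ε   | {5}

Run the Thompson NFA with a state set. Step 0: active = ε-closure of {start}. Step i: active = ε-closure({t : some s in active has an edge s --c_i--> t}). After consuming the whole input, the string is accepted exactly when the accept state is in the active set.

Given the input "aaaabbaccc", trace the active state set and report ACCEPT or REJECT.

initial (ε-close {0}): {0}
'a' @ 1: {1,2,3,4,5,6,7,8,10}  [accepting]
'a' @ 2: {3,4,5,6,7,8,10,11}  [accepting]
'a' @ 3: {3,4,5,6,7,8,10,11}  [accepting]
'a' @ 4: {3,4,5,6,7,8,10,11}  [accepting]
'b' @ 5: {3,4,5,6,7,8,9,10}  [accepting]
'b' @ 6: {3,4,5,6,7,8,9,10}  [accepting]
'a' @ 7: {3,4,5,6,7,8,10,11}  [accepting]
'c' @ 8: {}  — dead — no transitions
rest 'cc' ignored (set empty)
end set {} — state 3 not in

Answer: REJECT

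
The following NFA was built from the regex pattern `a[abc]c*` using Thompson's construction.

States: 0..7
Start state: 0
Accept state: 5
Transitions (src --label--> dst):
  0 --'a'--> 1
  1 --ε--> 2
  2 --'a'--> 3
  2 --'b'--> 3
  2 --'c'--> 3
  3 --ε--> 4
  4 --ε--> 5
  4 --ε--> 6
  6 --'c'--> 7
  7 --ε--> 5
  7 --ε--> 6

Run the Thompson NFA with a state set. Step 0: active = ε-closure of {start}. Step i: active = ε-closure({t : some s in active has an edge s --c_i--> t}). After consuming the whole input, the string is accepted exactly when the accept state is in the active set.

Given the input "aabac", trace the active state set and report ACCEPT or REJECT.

Answer: REJECT

Steps:
S₀ = ε-closure({0}) = {0}
'a' @ 1: {1,2}
'a' @ 2: {3,4,5,6}  ✓accept
'b' @ 3: {}  — no active states
rest 'ac' ignored (set empty)
end set {} — state 5 not in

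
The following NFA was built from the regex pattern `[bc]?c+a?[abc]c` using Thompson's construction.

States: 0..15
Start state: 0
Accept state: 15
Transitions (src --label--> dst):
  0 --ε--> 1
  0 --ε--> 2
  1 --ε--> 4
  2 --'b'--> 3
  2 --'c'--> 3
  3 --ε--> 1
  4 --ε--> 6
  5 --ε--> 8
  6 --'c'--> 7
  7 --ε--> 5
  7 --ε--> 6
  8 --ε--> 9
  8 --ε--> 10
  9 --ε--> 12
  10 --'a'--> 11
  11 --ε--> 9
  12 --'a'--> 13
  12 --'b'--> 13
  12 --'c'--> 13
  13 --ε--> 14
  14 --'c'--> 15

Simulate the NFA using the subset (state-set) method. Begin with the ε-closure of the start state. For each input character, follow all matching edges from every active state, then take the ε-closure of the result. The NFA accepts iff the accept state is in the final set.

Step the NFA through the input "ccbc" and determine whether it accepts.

Answer: ACCEPT

Steps:
S₀ = ε-closure({0}) = {0,1,2,4,6}
'c' @ 1: {1,3,4,5,6,7,8,9,10,12}
'c' @ 2: {5,6,7,8,9,10,12,13,14}
'b' @ 3: {13,14}
'c' @ 4: {15}  (accept∈set)
after full input: {15}  (accept=15 in)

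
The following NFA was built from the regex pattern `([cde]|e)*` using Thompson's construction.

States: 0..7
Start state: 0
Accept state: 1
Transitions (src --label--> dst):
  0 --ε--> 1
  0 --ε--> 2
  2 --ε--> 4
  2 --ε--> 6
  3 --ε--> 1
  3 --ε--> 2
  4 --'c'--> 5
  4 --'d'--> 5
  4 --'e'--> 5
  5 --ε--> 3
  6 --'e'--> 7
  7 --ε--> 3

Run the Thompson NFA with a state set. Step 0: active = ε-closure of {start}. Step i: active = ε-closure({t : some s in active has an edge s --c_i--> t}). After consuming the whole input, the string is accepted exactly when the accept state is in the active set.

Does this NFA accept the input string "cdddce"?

start: ε-closure({0}) = {0,1,2,4,6}
'c' @ 1: {1,2,3,4,5,6}  (accept∈set)
'd' @ 2: {1,2,3,4,5,6}  (accept∈set)
'd' @ 3: {1,2,3,4,5,6}  (accept∈set)
'd' @ 4: {1,2,3,4,5,6}  (accept∈set)
'c' @ 5: {1,2,3,4,5,6}  (accept∈set)
'e' @ 6: {1,2,3,4,5,6,7}  (accept∈set)
final: {1,2,3,4,5,6,7}; accept 1 in set

Answer: ACCEPT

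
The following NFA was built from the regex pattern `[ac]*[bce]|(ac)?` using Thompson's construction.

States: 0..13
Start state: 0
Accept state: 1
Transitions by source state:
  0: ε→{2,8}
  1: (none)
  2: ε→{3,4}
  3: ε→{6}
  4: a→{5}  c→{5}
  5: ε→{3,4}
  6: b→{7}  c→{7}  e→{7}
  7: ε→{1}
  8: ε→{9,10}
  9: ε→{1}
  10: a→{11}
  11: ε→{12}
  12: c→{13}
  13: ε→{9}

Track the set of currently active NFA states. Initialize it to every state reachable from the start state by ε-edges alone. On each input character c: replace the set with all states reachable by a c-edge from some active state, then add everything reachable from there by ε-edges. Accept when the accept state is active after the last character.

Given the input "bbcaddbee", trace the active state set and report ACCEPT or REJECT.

Answer: REJECT

Derivation:
S₀ = ε-closure({0}) = {0,1,2,3,4,6,8,9,10}
'b' @ 1: {1,7}  ✓accept
'b' @ 2: {}  — state set empty
rest 'caddbee' ignored (set empty)
after full input: {}  (accept=1 not in)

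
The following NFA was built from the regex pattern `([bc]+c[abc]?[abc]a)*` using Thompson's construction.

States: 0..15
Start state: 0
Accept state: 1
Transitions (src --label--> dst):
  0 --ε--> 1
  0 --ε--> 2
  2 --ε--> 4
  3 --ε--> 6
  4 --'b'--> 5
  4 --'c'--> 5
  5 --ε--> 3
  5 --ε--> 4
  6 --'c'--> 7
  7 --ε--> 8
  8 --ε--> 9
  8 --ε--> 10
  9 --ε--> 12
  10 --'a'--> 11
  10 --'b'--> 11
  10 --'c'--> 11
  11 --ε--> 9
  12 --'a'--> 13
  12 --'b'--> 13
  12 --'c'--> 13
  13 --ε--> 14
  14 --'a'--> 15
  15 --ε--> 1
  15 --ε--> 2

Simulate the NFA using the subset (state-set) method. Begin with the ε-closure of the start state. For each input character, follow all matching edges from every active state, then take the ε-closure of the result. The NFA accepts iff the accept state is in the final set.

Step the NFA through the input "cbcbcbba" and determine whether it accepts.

start: ε-closure({0}) = {0,1,2,4}
'c' @ 1: {3,4,5,6}
'b' @ 2: {3,4,5,6}
'c' @ 3: {3,4,5,6,7,8,9,10,12}
'b' @ 4: {3,4,5,6,9,11,12,13,14}
'c' @ 5: {3,4,5,6,7,8,9,10,12,13,14}
'b' @ 6: {3,4,5,6,9,11,12,13,14}
'b' @ 7: {3,4,5,6,13,14}
'a' @ 8: {1,2,4,15}  ✓accept
after full input: {1,2,4,15}  (accept=1 in)

Answer: ACCEPT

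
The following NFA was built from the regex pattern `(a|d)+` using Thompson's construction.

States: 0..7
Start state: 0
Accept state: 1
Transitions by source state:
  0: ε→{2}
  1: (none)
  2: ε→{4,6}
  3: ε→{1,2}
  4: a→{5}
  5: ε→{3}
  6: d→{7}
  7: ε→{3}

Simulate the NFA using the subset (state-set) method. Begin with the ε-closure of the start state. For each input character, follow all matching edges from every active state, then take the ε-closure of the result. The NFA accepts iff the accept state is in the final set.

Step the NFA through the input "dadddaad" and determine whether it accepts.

Answer: ACCEPT

Derivation:
S₀ = ε-closure({0}) = {0,2,4,6}
'd' @ 1: {1,2,3,4,6,7}  [accepting]
'a' @ 2: {1,2,3,4,5,6}  [accepting]
'd' @ 3: {1,2,3,4,6,7}  [accepting]
'd' @ 4: {1,2,3,4,6,7}  [accepting]
'd' @ 5: {1,2,3,4,6,7}  [accepting]
'a' @ 6: {1,2,3,4,5,6}  [accepting]
'a' @ 7: {1,2,3,4,5,6}  [accepting]
'd' @ 8: {1,2,3,4,6,7}  [accepting]
final: {1,2,3,4,6,7}; accept 1 in set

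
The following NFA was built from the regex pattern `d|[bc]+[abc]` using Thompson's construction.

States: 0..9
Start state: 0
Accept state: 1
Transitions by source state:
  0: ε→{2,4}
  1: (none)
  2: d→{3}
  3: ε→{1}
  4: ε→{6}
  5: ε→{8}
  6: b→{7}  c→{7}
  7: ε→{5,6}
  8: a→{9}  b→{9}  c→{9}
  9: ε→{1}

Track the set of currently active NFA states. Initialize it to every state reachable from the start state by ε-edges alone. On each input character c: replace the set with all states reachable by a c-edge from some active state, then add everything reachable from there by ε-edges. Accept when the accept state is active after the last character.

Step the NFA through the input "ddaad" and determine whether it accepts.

start: ε-closure({0}) = {0,2,4,6}
'd' @ 1: {1,3}  ✓accept
'd' @ 2: {}  — no active states
rest 'aad' ignored (set empty)
end set {} — state 1 not in

Answer: REJECT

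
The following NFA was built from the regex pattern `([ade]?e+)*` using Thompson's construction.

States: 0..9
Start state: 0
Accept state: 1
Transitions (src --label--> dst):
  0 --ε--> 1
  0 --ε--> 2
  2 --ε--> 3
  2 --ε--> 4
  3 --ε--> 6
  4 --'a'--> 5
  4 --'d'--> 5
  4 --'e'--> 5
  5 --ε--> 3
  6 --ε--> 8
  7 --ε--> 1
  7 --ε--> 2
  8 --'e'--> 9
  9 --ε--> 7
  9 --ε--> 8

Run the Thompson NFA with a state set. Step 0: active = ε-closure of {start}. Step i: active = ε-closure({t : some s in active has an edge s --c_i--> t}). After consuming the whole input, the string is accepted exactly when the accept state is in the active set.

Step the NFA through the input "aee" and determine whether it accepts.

S₀ = ε-closure({0}) = {0,1,2,3,4,6,8}
'a' @ 1: {3,5,6,8}
'e' @ 2: {1,2,3,4,6,7,8,9}  ✓accept
'e' @ 3: {1,2,3,4,5,6,7,8,9}  ✓accept
final: {1,2,3,4,5,6,7,8,9}; accept 1 in set

Answer: ACCEPT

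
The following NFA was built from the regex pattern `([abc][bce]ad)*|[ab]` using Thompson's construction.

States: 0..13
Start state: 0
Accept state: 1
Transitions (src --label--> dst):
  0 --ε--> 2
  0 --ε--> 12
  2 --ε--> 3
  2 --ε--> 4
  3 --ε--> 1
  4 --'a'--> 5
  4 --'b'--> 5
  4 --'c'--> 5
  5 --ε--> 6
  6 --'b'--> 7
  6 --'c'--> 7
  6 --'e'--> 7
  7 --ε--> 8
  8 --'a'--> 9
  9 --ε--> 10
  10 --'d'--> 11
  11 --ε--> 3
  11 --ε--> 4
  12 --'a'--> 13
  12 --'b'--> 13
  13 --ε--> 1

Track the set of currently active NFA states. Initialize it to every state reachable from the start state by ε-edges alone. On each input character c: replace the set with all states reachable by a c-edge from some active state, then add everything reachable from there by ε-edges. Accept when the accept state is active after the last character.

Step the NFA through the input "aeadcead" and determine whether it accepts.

S₀ = ε-closure({0}) = {0,1,2,3,4,12}
'a' @ 1: {1,5,6,13}  [accepting]
'e' @ 2: {7,8}
'a' @ 3: {9,10}
'd' @ 4: {1,3,4,11}  [accepting]
'c' @ 5: {5,6}
'e' @ 6: {7,8}
'a' @ 7: {9,10}
'd' @ 8: {1,3,4,11}  [accepting]
after full input: {1,3,4,11}  (accept=1 in)

Answer: ACCEPT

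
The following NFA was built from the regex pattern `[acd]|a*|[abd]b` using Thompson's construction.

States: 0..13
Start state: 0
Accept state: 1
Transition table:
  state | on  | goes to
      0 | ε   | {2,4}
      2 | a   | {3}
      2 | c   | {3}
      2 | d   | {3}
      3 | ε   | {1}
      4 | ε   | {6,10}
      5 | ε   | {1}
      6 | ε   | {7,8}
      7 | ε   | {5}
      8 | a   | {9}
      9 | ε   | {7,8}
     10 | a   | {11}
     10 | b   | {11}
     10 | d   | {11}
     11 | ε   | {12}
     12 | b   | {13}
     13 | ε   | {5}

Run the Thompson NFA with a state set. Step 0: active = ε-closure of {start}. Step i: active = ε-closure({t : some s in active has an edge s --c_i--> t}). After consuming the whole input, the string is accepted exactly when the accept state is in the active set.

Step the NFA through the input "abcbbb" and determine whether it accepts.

start: ε-closure({0}) = {0,1,2,4,5,6,7,8,10}
'a' @ 1: {1,3,5,7,8,9,11,12}  [accepting]
'b' @ 2: {1,5,13}  [accepting]
'c' @ 3: {}  — state set empty
rest 'bbb' ignored (set empty)
final: {}; accept 1 not in set

Answer: REJECT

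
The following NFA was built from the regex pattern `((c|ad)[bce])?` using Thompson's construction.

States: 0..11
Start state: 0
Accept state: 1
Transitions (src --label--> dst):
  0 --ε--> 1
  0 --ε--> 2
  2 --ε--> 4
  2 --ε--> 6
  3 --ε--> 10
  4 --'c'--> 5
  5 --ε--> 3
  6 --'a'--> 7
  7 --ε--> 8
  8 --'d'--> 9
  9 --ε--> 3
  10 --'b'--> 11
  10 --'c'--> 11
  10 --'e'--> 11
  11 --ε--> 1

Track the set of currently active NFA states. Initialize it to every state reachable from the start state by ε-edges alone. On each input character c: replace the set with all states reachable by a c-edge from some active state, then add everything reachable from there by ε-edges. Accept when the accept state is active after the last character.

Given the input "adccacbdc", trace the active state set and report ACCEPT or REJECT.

Answer: REJECT

Derivation:
initial (ε-close {0}): {0,1,2,4,6}
'a' @ 1: {7,8}
'd' @ 2: {3,9,10}
'c' @ 3: {1,11}  (accept∈set)
'c' @ 4: {}  — dead — no transitions
rest 'acbdc' ignored (set empty)
final: {}; accept 1 not in set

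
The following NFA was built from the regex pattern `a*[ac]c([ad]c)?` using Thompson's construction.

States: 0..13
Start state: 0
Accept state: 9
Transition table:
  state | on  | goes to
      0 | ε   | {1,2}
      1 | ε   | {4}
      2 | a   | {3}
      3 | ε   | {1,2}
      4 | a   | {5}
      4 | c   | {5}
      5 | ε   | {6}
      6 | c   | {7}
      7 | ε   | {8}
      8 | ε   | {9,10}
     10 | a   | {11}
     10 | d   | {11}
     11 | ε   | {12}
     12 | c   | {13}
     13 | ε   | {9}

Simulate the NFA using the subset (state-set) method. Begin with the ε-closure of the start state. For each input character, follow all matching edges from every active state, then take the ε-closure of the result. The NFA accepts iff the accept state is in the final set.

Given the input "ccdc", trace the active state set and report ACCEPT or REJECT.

initial (ε-close {0}): {0,1,2,4}
'c' @ 1: {5,6}
'c' @ 2: {7,8,9,10}  [accepting]
'd' @ 3: {11,12}
'c' @ 4: {9,13}  [accepting]
final: {9,13}; accept 9 in set

Answer: ACCEPT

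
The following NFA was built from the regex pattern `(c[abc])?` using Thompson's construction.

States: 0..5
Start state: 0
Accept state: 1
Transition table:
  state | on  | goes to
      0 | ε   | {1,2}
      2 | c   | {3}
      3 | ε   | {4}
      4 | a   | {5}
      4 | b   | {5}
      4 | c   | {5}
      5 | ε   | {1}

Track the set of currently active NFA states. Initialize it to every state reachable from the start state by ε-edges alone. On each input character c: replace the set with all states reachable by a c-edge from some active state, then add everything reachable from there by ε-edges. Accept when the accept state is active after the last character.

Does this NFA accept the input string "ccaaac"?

start: ε-closure({0}) = {0,1,2}
'c' @ 1: {3,4}
'c' @ 2: {1,5}  (accept∈set)
'a' @ 3: {}  — no active states
rest 'aac' ignored (set empty)
final: {}; accept 1 not in set

Answer: REJECT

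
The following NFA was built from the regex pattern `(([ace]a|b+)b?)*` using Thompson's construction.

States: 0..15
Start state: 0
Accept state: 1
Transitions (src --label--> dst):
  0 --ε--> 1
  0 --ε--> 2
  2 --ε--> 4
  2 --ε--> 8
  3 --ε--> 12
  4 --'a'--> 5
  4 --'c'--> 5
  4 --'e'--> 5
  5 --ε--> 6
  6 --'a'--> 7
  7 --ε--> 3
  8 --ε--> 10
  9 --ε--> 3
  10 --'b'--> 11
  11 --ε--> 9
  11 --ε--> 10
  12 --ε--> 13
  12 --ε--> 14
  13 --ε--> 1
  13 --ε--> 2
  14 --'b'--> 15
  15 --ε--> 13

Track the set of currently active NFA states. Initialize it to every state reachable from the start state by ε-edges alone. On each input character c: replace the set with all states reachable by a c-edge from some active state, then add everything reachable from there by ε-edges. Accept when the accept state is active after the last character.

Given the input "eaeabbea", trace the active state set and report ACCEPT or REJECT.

Answer: ACCEPT

Steps:
initial (ε-close {0}): {0,1,2,4,8,10}
'e' @ 1: {5,6}
'a' @ 2: {1,2,3,4,7,8,10,12,13,14}  (accept∈set)
'e' @ 3: {5,6}
'a' @ 4: {1,2,3,4,7,8,10,12,13,14}  (accept∈set)
'b' @ 5: {1,2,3,4,8,9,10,11,12,13,14,15}  (accept∈set)
'b' @ 6: {1,2,3,4,8,9,10,11,12,13,14,15}  (accept∈set)
'e' @ 7: {5,6}
'a' @ 8: {1,2,3,4,7,8,10,12,13,14}  (accept∈set)
after full input: {1,2,3,4,7,8,10,12,13,14}  (accept=1 in)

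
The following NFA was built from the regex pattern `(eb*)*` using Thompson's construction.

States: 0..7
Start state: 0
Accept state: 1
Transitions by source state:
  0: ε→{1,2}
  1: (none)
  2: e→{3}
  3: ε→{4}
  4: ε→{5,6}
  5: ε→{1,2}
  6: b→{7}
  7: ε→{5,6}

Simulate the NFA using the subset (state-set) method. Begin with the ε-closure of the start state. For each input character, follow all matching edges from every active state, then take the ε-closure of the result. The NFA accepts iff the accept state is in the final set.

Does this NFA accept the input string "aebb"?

Answer: REJECT

Derivation:
start: ε-closure({0}) = {0,1,2}
'a' @ 1: {}  — state set empty
rest 'ebb' ignored (set empty)
end set {} — state 1 not in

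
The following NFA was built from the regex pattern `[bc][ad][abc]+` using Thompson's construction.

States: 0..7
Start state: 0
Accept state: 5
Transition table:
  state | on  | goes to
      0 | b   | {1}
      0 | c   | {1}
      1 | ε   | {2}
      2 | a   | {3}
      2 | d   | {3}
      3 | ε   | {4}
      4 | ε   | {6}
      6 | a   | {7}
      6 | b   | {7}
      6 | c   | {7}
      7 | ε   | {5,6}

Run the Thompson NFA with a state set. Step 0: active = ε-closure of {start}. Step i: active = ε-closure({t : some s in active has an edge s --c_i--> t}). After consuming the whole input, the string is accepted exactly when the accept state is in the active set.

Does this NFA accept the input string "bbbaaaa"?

S₀ = ε-closure({0}) = {0}
'b' @ 1: {1,2}
'b' @ 2: {}  — dead — no transitions
rest 'baaaa' ignored (set empty)
end set {} — state 5 not in

Answer: REJECT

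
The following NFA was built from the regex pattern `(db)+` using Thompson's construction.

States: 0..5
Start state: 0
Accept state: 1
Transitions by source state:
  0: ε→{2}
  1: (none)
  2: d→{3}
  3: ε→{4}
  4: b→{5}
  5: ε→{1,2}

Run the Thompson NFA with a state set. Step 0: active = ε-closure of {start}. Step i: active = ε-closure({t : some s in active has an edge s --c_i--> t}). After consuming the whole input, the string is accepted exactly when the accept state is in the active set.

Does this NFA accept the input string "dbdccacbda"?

Answer: REJECT

Trace:
initial (ε-close {0}): {0,2}
'd' @ 1: {3,4}
'b' @ 2: {1,2,5}  [accepting]
'd' @ 3: {3,4}
'c' @ 4: {}  — dead — no transitions
rest 'cacbda' ignored (set empty)
after full input: {}  (accept=1 not in)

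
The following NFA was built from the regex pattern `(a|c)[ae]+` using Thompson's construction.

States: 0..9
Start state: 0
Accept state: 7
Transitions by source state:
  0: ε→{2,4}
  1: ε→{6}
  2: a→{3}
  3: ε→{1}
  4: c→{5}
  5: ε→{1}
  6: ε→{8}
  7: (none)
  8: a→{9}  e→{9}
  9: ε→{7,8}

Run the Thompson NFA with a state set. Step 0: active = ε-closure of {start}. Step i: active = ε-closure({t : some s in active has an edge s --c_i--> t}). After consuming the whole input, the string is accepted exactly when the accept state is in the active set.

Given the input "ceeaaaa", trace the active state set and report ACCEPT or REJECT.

Answer: ACCEPT

Derivation:
initial (ε-close {0}): {0,2,4}
'c' @ 1: {1,5,6,8}
'e' @ 2: {7,8,9}  ✓accept
'e' @ 3: {7,8,9}  ✓accept
'a' @ 4: {7,8,9}  ✓accept
'a' @ 5: {7,8,9}  ✓accept
'a' @ 6: {7,8,9}  ✓accept
'a' @ 7: {7,8,9}  ✓accept
after full input: {7,8,9}  (accept=7 in)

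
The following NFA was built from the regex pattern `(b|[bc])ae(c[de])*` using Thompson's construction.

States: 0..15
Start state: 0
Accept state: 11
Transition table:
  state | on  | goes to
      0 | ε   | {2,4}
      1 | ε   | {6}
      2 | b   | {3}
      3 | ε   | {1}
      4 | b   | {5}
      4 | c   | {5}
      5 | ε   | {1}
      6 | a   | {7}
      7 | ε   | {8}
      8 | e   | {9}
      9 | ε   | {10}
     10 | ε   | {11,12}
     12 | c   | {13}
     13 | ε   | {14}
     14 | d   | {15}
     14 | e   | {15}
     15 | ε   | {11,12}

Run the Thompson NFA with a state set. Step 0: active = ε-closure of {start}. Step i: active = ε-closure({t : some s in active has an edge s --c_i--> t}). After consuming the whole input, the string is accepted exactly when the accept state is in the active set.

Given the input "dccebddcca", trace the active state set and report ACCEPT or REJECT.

Answer: REJECT

Trace:
start: ε-closure({0}) = {0,2,4}
'd' @ 1: {}  — no active states
rest 'ccebddcca' ignored (set empty)
end set {} — state 11 not in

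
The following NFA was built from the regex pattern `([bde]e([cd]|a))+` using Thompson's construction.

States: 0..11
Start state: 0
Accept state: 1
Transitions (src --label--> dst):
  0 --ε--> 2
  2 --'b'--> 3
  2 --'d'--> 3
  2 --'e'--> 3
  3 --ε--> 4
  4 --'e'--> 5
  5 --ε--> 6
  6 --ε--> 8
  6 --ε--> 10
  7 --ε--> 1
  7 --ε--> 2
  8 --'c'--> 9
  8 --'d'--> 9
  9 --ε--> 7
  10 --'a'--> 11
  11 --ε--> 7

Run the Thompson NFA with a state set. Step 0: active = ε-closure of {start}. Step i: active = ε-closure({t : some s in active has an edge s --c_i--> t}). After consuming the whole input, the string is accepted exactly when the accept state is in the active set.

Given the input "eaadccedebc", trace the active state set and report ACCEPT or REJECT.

S₀ = ε-closure({0}) = {0,2}
'e' @ 1: {3,4}
'a' @ 2: {}  — no active states
rest 'adccedebc' ignored (set empty)
final: {}; accept 1 not in set

Answer: REJECT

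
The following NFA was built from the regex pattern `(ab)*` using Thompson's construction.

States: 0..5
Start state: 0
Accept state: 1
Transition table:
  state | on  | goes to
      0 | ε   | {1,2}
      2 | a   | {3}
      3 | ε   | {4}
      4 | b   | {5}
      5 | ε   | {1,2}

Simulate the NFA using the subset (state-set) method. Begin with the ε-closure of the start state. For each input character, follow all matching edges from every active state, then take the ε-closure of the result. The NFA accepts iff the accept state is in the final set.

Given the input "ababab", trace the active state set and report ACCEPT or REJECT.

S₀ = ε-closure({0}) = {0,1,2}
'a' @ 1: {3,4}
'b' @ 2: {1,2,5}  [accepting]
'a' @ 3: {3,4}
'b' @ 4: {1,2,5}  [accepting]
'a' @ 5: {3,4}
'b' @ 6: {1,2,5}  [accepting]
end set {1,2,5} — state 1 in

Answer: ACCEPT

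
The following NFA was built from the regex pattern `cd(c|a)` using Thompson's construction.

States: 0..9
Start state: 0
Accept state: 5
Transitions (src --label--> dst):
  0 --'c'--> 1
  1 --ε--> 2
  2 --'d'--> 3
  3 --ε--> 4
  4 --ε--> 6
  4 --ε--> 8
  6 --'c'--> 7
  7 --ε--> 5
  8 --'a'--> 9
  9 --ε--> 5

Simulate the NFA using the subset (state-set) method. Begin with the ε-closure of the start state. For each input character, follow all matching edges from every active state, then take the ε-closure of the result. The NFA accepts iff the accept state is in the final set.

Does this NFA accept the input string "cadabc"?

S₀ = ε-closure({0}) = {0}
'c' @ 1: {1,2}
'a' @ 2: {}  — no active states
rest 'dabc' ignored (set empty)
end set {} — state 5 not in

Answer: REJECT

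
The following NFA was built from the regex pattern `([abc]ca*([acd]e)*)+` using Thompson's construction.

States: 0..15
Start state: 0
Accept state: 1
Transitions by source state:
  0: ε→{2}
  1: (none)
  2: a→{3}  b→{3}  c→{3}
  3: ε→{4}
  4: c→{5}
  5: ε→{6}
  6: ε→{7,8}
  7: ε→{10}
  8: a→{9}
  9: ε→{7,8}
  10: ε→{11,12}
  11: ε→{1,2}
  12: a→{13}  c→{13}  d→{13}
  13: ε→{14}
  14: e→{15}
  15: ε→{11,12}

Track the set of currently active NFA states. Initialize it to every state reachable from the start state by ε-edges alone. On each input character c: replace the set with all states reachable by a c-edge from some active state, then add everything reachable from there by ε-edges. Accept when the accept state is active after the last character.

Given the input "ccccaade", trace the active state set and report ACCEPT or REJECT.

Answer: ACCEPT

Steps:
start: ε-closure({0}) = {0,2}
'c' @ 1: {3,4}
'c' @ 2: {1,2,5,6,7,8,10,11,12}  [accepting]
'c' @ 3: {3,4,13,14}
'c' @ 4: {1,2,5,6,7,8,10,11,12}  [accepting]
'a' @ 5: {1,2,3,4,7,8,9,10,11,12,13,14}  [accepting]
'a' @ 6: {1,2,3,4,7,8,9,10,11,12,13,14}  [accepting]
'd' @ 7: {13,14}
'e' @ 8: {1,2,11,12,15}  [accepting]
final: {1,2,11,12,15}; accept 1 in set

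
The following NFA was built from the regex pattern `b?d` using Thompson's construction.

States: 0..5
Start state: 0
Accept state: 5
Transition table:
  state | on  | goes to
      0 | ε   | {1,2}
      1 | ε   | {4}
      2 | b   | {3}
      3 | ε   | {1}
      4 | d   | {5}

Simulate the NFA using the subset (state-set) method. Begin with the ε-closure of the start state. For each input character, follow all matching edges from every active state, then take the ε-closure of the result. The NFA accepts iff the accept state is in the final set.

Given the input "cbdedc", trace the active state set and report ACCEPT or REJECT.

initial (ε-close {0}): {0,1,2,4}
'c' @ 1: {}  — state set empty
rest 'bdedc' ignored (set empty)
final: {}; accept 5 not in set

Answer: REJECT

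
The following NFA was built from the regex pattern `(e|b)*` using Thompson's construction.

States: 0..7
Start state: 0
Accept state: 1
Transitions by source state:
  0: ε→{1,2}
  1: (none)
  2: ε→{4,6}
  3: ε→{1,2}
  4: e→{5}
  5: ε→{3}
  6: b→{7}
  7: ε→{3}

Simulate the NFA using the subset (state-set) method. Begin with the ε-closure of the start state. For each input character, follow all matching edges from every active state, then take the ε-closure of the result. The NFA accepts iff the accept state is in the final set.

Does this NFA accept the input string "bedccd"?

S₀ = ε-closure({0}) = {0,1,2,4,6}
'b' @ 1: {1,2,3,4,6,7}  (accept∈set)
'e' @ 2: {1,2,3,4,5,6}  (accept∈set)
'd' @ 3: {}  — state set empty
rest 'ccd' ignored (set empty)
after full input: {}  (accept=1 not in)

Answer: REJECT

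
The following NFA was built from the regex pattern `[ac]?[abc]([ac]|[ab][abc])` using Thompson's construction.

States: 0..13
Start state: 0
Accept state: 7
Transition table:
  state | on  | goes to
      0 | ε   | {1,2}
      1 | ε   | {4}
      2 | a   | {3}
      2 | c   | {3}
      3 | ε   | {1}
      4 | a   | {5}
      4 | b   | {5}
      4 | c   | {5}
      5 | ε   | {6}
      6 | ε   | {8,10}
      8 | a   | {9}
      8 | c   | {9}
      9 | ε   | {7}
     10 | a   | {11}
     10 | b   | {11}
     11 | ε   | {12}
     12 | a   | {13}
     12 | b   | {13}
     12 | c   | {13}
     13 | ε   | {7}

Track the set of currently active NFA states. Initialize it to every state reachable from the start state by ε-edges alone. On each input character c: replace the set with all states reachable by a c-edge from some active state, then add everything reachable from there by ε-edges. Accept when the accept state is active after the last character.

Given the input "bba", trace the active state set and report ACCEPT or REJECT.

start: ε-closure({0}) = {0,1,2,4}
'b' @ 1: {5,6,8,10}
'b' @ 2: {11,12}
'a' @ 3: {7,13}  ✓accept
after full input: {7,13}  (accept=7 in)

Answer: ACCEPT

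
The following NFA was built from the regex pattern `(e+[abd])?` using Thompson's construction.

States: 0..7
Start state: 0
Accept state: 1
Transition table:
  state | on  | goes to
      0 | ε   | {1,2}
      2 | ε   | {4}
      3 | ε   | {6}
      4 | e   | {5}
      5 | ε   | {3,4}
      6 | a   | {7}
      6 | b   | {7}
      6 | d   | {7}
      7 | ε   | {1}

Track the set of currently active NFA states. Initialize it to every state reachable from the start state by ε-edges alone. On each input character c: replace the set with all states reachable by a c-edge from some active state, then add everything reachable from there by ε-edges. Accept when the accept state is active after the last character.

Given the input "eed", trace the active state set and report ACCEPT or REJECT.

start: ε-closure({0}) = {0,1,2,4}
'e' @ 1: {3,4,5,6}
'e' @ 2: {3,4,5,6}
'd' @ 3: {1,7}  ✓accept
after full input: {1,7}  (accept=1 in)

Answer: ACCEPT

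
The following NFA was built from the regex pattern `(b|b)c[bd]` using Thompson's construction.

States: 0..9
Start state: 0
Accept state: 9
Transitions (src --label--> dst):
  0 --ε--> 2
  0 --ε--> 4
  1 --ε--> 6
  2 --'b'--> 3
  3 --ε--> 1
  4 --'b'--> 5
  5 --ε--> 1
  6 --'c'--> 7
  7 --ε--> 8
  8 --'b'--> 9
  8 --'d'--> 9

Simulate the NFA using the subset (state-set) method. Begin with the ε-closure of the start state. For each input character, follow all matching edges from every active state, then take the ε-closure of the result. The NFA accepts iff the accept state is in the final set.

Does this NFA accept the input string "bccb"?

initial (ε-close {0}): {0,2,4}
'b' @ 1: {1,3,5,6}
'c' @ 2: {7,8}
'c' @ 3: {}  — dead — no transitions
rest 'b' ignored (set empty)
end set {} — state 9 not in

Answer: REJECT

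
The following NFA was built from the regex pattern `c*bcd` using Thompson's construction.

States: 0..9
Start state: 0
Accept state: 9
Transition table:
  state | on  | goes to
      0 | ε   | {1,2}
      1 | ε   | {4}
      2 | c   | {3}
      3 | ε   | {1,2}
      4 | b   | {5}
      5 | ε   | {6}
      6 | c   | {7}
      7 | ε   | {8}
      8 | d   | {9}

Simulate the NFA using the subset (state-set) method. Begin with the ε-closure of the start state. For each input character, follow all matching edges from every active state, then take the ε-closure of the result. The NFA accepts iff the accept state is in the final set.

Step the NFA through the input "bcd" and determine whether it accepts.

start: ε-closure({0}) = {0,1,2,4}
'b' @ 1: {5,6}
'c' @ 2: {7,8}
'd' @ 3: {9}  ✓accept
final: {9}; accept 9 in set

Answer: ACCEPT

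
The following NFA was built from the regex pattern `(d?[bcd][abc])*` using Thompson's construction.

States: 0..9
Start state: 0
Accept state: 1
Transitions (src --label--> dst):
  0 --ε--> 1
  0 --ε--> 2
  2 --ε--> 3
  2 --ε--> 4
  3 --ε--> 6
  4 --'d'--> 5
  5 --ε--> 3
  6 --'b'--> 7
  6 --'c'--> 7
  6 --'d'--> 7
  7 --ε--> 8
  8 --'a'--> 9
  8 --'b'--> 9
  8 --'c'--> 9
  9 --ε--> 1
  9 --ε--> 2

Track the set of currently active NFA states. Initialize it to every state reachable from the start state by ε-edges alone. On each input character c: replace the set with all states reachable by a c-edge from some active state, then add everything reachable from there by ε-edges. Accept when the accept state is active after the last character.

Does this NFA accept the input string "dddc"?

Answer: REJECT

Trace:
S₀ = ε-closure({0}) = {0,1,2,3,4,6}
'd' @ 1: {3,5,6,7,8}
'd' @ 2: {7,8}
'd' @ 3: {}  — state set empty
rest 'c' ignored (set empty)
end set {} — state 1 not in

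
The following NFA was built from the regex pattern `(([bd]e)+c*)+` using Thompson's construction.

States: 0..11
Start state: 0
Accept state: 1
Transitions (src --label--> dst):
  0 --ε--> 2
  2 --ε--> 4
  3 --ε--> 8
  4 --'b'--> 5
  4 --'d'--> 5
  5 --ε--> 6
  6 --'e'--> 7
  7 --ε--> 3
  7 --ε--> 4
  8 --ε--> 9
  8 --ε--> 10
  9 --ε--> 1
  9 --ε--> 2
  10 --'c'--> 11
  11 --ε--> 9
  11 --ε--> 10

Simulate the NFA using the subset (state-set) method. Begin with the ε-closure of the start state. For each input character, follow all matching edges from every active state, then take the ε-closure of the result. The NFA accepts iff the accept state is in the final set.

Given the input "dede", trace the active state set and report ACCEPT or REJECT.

Answer: ACCEPT

Steps:
S₀ = ε-closure({0}) = {0,2,4}
'd' @ 1: {5,6}
'e' @ 2: {1,2,3,4,7,8,9,10}  (accept∈set)
'd' @ 3: {5,6}
'e' @ 4: {1,2,3,4,7,8,9,10}  (accept∈set)
end set {1,2,3,4,7,8,9,10} — state 1 in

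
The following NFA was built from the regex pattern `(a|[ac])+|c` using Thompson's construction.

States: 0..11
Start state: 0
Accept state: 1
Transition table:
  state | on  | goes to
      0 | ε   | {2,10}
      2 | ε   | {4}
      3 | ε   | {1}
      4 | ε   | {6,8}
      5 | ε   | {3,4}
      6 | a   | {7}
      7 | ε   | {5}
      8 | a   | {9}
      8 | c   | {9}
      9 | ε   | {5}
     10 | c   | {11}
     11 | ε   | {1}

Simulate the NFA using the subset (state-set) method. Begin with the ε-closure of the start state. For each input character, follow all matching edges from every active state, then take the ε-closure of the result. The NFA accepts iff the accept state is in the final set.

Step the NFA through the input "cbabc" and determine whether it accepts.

start: ε-closure({0}) = {0,2,4,6,8,10}
'c' @ 1: {1,3,4,5,6,8,9,11}  (accept∈set)
'b' @ 2: {}  — no active states
rest 'abc' ignored (set empty)
end set {} — state 1 not in

Answer: REJECT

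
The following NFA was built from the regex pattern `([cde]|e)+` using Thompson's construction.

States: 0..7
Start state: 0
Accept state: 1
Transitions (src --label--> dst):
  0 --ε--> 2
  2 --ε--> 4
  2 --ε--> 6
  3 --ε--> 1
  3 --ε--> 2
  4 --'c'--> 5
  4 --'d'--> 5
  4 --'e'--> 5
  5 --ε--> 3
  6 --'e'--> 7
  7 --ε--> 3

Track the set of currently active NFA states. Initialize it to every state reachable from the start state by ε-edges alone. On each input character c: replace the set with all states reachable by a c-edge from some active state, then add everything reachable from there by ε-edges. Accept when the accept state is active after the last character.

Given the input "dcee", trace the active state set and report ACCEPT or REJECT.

initial (ε-close {0}): {0,2,4,6}
'd' @ 1: {1,2,3,4,5,6}  [accepting]
'c' @ 2: {1,2,3,4,5,6}  [accepting]
'e' @ 3: {1,2,3,4,5,6,7}  [accepting]
'e' @ 4: {1,2,3,4,5,6,7}  [accepting]
final: {1,2,3,4,5,6,7}; accept 1 in set

Answer: ACCEPT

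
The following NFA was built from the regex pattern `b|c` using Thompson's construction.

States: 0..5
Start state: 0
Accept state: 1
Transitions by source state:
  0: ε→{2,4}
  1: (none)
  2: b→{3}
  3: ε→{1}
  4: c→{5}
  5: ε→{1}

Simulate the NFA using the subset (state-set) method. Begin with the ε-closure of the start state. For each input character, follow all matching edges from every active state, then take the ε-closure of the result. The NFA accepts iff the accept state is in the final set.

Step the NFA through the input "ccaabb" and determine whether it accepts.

Answer: REJECT

Derivation:
S₀ = ε-closure({0}) = {0,2,4}
'c' @ 1: {1,5}  ✓accept
'c' @ 2: {}  — dead — no transitions
rest 'aabb' ignored (set empty)
after full input: {}  (accept=1 not in)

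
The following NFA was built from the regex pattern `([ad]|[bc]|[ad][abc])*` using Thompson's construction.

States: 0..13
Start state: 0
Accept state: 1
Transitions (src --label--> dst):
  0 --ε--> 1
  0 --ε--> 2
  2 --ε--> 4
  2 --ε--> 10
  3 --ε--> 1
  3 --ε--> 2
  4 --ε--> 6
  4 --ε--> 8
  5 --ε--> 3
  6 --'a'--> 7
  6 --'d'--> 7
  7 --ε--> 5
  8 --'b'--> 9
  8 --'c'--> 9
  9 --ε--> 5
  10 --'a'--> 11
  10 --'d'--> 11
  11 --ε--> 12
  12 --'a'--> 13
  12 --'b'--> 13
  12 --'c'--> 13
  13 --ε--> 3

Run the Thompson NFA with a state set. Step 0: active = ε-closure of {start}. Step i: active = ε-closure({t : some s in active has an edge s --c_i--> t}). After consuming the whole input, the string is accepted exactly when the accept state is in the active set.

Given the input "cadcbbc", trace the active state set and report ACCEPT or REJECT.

Answer: ACCEPT

Steps:
initial (ε-close {0}): {0,1,2,4,6,8,10}
'c' @ 1: {1,2,3,4,5,6,8,9,10}  [accepting]
'a' @ 2: {1,2,3,4,5,6,7,8,10,11,12}  [accepting]
'd' @ 3: {1,2,3,4,5,6,7,8,10,11,12}  [accepting]
'c' @ 4: {1,2,3,4,5,6,8,9,10,13}  [accepting]
'b' @ 5: {1,2,3,4,5,6,8,9,10}  [accepting]
'b' @ 6: {1,2,3,4,5,6,8,9,10}  [accepting]
'c' @ 7: {1,2,3,4,5,6,8,9,10}  [accepting]
after full input: {1,2,3,4,5,6,8,9,10}  (accept=1 in)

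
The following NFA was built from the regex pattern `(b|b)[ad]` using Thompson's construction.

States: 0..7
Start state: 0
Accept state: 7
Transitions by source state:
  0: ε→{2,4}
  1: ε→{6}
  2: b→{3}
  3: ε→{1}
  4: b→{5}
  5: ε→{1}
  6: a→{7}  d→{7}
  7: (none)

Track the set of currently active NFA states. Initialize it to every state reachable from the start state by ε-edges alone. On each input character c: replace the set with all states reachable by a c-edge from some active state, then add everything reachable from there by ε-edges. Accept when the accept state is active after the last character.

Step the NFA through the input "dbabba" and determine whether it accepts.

Answer: REJECT

Steps:
initial (ε-close {0}): {0,2,4}
'd' @ 1: {}  — state set empty
rest 'babba' ignored (set empty)
end set {} — state 7 not in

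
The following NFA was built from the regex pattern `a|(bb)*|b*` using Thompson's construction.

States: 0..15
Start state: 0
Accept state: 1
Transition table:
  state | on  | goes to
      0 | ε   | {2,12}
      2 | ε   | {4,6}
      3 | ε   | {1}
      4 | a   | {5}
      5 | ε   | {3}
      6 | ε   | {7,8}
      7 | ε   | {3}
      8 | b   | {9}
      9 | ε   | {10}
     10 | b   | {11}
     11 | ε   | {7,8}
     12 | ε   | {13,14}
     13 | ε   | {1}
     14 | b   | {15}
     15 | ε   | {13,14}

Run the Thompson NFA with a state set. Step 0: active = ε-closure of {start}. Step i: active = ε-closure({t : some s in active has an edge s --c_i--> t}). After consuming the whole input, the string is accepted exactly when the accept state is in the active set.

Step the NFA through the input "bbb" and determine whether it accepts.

Answer: ACCEPT

Steps:
S₀ = ε-closure({0}) = {0,1,2,3,4,6,7,8,12,13,14}
'b' @ 1: {1,9,10,13,14,15}  [accepting]
'b' @ 2: {1,3,7,8,11,13,14,15}  [accepting]
'b' @ 3: {1,9,10,13,14,15}  [accepting]
after full input: {1,9,10,13,14,15}  (accept=1 in)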